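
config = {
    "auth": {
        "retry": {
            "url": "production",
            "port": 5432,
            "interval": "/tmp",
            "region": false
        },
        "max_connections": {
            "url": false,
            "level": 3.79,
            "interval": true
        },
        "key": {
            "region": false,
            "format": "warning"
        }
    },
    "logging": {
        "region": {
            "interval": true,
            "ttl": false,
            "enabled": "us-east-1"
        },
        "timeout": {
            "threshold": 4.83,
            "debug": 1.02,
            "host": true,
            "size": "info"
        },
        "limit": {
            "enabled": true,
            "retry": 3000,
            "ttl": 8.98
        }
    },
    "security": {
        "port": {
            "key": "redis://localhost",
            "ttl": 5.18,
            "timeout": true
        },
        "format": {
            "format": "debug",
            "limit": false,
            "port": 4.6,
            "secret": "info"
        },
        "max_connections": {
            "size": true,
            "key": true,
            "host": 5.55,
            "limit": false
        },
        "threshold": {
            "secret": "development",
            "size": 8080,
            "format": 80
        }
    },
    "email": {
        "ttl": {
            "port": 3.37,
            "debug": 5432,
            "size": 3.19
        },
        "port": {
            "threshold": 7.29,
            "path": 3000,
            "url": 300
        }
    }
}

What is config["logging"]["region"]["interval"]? True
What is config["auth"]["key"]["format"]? "warning"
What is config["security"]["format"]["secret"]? "info"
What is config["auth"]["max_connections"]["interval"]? True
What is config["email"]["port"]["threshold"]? 7.29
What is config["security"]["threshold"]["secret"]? "development"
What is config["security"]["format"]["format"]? "debug"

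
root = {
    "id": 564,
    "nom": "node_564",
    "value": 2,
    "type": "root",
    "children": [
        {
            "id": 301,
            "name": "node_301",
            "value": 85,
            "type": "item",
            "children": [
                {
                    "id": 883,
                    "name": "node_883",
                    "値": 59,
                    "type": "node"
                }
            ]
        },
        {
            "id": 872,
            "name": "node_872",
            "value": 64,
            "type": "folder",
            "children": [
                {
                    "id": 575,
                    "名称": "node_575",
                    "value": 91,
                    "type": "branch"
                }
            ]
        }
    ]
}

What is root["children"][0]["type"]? "item"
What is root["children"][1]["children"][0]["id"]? 575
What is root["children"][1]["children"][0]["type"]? "branch"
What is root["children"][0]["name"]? "node_301"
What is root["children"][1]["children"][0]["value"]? 91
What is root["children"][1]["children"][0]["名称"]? "node_575"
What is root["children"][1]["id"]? 872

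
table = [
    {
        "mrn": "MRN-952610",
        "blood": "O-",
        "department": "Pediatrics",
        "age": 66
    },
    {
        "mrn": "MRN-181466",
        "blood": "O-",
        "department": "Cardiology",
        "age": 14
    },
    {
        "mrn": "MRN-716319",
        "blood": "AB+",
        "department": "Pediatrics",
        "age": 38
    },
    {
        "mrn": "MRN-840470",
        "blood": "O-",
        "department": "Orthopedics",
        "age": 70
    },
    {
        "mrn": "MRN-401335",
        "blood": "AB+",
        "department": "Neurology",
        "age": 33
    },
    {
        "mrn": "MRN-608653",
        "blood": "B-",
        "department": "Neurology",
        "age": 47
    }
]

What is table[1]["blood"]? "O-"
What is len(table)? 6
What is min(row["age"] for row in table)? 14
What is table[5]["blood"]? "B-"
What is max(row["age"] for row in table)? 70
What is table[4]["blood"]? "AB+"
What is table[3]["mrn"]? "MRN-840470"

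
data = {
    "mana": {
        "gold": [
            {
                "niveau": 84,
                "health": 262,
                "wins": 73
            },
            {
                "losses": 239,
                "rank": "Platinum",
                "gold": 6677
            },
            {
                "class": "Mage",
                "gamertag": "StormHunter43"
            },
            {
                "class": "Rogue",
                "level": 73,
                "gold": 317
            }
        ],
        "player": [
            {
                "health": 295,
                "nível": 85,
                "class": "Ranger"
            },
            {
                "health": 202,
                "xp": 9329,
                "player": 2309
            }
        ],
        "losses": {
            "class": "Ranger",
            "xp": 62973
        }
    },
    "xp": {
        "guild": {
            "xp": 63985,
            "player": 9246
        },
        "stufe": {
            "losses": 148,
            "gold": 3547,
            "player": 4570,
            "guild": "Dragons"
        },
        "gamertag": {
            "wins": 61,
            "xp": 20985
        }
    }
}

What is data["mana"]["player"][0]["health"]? 295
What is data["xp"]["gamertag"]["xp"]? 20985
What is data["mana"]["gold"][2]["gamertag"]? "StormHunter43"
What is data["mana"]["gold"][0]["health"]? 262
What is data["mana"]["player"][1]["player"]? 2309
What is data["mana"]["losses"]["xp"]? 62973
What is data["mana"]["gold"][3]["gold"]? 317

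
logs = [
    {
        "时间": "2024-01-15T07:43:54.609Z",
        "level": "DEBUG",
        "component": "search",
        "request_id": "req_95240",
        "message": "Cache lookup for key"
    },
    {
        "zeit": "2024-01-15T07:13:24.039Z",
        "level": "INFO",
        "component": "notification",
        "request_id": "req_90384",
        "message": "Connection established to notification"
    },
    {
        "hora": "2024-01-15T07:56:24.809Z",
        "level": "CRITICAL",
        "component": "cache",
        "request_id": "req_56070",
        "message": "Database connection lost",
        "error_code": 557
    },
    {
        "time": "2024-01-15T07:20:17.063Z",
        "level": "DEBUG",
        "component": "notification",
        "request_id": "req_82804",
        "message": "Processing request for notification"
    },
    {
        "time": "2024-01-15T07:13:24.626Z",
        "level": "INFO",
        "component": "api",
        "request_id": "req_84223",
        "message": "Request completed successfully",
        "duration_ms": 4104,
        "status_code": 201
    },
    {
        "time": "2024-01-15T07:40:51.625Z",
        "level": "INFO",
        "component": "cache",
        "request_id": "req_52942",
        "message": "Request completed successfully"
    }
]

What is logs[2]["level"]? "CRITICAL"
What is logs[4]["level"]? "INFO"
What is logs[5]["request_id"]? "req_52942"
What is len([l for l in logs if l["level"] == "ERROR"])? 0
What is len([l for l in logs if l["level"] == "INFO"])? 3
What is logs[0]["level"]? "DEBUG"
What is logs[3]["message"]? "Processing request for notification"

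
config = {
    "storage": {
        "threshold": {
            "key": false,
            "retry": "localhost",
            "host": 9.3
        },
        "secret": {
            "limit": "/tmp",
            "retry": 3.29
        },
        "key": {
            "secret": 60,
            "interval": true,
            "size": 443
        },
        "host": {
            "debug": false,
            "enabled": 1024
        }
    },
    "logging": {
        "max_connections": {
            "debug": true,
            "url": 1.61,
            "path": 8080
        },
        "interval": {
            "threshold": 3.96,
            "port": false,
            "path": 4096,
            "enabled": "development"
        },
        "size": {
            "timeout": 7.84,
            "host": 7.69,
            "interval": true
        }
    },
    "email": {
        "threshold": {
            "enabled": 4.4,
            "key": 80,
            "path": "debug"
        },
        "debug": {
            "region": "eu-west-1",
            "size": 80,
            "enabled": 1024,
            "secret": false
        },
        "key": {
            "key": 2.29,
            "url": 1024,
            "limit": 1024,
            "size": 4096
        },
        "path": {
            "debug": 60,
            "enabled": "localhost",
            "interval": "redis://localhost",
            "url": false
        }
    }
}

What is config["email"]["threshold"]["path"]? "debug"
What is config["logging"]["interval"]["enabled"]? "development"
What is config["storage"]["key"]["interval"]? True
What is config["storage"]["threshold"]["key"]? False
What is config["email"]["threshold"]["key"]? 80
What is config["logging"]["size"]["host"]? 7.69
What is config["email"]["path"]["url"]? False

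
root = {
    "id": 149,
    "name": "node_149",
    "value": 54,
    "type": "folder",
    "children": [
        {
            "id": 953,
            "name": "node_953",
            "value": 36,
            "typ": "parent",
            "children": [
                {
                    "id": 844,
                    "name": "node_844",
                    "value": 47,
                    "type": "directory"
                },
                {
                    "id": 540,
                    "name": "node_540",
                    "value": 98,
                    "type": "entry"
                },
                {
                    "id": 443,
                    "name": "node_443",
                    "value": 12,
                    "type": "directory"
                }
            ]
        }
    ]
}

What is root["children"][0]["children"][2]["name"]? "node_443"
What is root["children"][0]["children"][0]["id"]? 844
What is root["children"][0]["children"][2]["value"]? 12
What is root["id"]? 149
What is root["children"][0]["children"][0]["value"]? 47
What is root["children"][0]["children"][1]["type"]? "entry"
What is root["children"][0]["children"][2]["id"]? 443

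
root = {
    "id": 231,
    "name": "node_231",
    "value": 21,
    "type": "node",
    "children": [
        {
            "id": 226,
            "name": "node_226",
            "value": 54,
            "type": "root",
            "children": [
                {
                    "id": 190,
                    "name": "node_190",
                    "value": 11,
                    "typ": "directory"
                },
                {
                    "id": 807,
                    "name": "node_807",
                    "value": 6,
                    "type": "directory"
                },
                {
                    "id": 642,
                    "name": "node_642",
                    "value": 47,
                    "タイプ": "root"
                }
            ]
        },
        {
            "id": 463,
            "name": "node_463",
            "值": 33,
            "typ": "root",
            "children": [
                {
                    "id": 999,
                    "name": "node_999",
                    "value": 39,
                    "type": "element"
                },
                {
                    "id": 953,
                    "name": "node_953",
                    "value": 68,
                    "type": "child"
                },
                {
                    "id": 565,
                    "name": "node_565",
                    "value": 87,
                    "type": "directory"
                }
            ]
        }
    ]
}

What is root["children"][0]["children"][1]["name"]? "node_807"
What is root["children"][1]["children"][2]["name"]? "node_565"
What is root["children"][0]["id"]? 226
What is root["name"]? "node_231"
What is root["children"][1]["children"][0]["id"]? 999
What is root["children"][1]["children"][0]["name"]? "node_999"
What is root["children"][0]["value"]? 54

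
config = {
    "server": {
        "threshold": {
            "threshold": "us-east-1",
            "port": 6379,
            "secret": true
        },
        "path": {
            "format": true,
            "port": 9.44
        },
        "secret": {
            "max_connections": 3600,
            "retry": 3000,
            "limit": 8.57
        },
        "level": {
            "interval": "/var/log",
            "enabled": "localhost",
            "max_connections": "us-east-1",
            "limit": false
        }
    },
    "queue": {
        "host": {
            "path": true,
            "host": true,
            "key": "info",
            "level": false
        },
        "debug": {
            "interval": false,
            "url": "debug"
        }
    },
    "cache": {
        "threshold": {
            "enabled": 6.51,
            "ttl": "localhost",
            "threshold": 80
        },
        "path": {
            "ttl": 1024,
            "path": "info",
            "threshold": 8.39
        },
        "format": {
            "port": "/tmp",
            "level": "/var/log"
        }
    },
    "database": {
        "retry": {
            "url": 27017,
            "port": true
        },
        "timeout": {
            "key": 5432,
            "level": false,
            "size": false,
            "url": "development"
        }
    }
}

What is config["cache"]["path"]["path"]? "info"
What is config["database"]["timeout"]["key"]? 5432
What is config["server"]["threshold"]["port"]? 6379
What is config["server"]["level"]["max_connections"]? "us-east-1"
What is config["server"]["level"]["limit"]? False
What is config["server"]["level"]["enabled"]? "localhost"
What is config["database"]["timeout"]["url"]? "development"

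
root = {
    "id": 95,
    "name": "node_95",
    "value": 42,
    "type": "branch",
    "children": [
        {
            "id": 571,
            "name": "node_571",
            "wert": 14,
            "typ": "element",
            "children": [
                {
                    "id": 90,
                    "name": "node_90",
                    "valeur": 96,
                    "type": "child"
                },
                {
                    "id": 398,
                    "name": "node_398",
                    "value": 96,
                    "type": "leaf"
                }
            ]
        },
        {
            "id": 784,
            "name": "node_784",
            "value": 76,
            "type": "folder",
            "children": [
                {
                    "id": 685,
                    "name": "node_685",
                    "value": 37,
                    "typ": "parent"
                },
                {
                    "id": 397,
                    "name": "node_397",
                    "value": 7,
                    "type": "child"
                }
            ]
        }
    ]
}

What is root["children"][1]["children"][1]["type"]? "child"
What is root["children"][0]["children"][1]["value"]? 96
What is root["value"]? 42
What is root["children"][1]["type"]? "folder"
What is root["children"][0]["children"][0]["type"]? "child"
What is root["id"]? 95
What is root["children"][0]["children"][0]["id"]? 90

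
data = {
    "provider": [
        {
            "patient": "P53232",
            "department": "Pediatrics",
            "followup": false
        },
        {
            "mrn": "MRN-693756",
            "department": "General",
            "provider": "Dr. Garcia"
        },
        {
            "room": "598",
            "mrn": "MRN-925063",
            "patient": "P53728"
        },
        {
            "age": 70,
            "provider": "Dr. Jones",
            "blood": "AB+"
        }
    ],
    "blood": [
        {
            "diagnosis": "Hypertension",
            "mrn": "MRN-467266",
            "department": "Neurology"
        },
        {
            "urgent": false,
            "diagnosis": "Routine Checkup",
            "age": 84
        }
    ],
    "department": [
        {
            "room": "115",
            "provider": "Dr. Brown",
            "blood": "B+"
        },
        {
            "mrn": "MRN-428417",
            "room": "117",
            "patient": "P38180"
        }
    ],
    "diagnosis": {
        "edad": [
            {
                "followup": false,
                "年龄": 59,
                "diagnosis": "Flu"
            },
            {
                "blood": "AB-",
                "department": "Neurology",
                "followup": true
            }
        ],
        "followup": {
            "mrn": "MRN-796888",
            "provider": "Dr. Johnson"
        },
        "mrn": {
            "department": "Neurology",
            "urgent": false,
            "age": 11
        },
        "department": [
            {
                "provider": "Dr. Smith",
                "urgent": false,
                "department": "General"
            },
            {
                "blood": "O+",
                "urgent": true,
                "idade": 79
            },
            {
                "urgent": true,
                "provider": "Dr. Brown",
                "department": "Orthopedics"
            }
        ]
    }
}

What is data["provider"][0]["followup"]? False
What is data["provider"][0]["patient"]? "P53232"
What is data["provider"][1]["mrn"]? "MRN-693756"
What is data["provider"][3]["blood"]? "AB+"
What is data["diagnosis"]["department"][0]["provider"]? "Dr. Smith"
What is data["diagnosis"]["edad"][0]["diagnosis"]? "Flu"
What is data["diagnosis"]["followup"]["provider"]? "Dr. Johnson"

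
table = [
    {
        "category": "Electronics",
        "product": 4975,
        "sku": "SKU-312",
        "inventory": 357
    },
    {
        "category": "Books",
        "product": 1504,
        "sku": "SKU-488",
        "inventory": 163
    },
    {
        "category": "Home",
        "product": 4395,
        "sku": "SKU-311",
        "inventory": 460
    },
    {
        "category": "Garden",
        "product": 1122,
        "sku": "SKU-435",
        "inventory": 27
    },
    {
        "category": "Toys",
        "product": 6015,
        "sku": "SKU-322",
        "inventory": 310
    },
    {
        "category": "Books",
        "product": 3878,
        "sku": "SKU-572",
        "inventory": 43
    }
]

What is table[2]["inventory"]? 460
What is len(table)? 6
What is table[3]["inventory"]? 27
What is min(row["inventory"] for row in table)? 27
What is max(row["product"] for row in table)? 6015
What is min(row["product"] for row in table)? 1122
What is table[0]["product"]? 4975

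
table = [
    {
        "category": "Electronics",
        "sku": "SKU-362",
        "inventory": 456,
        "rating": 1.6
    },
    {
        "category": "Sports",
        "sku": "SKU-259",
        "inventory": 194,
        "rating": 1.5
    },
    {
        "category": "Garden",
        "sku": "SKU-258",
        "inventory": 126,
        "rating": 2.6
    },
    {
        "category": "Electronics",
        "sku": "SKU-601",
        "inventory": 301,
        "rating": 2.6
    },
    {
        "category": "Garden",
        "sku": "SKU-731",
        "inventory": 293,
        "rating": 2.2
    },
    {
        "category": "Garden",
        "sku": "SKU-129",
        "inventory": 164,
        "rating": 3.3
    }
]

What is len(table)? 6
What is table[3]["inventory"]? 301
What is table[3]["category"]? "Electronics"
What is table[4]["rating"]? 2.2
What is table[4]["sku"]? "SKU-731"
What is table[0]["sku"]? "SKU-362"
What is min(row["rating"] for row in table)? 1.5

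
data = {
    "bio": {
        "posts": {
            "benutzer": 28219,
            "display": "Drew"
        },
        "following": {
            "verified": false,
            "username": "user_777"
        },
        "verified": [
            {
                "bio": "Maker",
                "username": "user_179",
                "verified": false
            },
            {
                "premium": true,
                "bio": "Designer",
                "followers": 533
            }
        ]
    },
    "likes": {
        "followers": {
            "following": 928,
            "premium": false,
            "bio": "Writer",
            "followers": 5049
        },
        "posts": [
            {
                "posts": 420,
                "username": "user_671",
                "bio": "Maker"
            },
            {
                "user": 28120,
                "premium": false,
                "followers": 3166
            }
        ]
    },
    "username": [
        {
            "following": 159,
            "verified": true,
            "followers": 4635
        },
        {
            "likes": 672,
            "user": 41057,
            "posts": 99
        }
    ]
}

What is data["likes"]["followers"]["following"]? 928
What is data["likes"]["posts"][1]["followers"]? 3166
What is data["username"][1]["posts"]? 99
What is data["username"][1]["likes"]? 672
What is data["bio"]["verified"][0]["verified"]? False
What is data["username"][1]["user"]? 41057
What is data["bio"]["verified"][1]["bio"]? "Designer"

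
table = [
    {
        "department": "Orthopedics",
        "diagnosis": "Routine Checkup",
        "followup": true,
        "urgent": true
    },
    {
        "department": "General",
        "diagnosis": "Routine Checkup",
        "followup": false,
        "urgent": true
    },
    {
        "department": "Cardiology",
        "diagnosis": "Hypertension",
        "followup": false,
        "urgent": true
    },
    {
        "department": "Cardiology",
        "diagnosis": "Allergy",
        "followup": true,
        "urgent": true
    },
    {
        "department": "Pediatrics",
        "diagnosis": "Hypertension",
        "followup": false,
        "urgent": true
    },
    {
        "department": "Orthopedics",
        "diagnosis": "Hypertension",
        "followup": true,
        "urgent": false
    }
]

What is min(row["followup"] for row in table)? False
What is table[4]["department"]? "Pediatrics"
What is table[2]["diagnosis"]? "Hypertension"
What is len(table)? 6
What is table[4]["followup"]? False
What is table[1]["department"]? "General"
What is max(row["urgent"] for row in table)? True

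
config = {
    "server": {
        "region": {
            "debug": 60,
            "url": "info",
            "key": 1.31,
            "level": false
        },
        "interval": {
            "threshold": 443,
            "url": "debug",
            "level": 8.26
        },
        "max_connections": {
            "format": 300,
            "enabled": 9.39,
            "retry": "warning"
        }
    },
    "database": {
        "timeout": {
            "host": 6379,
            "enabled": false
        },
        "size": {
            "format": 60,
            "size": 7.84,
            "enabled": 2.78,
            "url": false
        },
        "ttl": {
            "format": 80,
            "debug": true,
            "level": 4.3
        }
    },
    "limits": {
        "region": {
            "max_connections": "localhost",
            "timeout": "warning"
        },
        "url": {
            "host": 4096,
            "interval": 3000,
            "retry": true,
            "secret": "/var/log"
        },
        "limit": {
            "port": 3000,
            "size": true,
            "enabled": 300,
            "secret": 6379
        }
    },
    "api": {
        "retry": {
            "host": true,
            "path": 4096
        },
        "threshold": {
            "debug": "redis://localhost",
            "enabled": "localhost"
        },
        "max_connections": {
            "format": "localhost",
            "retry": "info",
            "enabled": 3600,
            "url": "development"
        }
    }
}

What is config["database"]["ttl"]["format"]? 80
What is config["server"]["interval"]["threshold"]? 443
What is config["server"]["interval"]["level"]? 8.26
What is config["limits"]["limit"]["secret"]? 6379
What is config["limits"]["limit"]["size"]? True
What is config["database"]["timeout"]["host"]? 6379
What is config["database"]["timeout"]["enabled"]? False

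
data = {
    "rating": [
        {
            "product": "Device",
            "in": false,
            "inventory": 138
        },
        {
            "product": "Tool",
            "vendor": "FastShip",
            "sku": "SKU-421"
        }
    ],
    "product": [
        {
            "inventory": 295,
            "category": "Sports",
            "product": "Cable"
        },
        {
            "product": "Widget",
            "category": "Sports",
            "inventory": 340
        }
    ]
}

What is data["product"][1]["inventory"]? 340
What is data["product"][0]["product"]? "Cable"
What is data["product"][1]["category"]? "Sports"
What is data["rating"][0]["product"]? "Device"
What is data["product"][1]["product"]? "Widget"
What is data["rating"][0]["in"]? False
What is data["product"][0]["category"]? "Sports"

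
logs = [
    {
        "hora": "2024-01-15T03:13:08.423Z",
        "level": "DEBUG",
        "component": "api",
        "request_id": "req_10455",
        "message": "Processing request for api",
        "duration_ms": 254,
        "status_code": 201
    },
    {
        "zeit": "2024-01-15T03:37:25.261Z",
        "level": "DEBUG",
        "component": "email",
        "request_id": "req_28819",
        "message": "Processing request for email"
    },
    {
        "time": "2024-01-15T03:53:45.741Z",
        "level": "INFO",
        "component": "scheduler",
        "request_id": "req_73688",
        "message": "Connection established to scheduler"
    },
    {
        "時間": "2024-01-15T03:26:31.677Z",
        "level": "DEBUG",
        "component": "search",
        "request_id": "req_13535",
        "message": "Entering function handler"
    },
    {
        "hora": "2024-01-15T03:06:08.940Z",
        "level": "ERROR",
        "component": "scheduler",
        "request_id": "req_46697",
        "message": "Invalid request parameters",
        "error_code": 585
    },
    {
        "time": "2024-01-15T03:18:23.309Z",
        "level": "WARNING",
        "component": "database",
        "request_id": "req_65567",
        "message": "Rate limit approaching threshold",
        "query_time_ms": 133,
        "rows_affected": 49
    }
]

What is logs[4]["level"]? "ERROR"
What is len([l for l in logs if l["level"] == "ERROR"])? 1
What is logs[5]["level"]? "WARNING"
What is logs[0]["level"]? "DEBUG"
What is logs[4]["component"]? "scheduler"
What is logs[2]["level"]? "INFO"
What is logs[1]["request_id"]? "req_28819"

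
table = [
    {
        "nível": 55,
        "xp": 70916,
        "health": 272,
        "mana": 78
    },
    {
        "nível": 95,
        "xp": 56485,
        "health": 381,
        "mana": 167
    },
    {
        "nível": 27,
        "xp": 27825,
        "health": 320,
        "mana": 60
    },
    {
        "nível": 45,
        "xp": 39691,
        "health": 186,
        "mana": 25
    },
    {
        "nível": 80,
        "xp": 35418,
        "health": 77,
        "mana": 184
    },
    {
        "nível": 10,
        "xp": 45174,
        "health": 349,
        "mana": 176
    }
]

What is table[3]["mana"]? 25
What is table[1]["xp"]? 56485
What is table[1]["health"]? 381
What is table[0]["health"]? 272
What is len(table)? 6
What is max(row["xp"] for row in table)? 70916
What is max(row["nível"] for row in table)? 95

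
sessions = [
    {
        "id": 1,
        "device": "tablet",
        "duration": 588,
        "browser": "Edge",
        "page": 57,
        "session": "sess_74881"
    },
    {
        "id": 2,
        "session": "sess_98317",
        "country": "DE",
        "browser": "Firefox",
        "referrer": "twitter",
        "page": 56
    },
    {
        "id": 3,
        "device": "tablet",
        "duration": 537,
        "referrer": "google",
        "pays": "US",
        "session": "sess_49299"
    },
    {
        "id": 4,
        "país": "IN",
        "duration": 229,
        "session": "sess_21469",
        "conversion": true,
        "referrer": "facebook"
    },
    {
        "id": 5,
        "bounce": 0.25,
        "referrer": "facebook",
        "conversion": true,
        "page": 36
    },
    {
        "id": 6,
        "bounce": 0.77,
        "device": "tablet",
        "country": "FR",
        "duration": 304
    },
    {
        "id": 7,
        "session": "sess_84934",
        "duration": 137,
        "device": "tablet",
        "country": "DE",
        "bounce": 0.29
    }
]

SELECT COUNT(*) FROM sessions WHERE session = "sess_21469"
1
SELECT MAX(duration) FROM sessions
588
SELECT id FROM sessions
[1, 2, 3, 4, 5, 6, 7]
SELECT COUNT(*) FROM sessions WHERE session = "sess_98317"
1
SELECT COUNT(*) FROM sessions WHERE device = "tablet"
4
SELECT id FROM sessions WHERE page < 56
[5]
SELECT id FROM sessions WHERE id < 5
[1, 2, 3, 4]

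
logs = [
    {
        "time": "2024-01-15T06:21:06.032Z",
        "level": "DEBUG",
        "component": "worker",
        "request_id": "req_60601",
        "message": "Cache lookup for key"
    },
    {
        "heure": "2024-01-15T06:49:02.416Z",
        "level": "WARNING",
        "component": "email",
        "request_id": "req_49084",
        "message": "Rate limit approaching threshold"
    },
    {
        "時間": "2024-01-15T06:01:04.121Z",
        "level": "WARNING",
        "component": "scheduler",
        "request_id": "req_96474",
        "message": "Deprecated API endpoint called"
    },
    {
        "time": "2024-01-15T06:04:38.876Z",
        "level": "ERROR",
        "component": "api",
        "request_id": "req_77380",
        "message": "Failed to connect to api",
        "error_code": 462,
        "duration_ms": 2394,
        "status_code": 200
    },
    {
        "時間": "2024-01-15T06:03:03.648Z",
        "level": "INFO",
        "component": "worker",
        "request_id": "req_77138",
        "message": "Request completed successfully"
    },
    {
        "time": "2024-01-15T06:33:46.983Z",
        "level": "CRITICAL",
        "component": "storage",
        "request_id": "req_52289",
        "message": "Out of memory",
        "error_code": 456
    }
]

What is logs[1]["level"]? "WARNING"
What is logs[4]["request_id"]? "req_77138"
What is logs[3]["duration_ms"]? 2394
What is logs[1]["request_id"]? "req_49084"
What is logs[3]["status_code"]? 200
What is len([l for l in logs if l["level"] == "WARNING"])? 2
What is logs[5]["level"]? "CRITICAL"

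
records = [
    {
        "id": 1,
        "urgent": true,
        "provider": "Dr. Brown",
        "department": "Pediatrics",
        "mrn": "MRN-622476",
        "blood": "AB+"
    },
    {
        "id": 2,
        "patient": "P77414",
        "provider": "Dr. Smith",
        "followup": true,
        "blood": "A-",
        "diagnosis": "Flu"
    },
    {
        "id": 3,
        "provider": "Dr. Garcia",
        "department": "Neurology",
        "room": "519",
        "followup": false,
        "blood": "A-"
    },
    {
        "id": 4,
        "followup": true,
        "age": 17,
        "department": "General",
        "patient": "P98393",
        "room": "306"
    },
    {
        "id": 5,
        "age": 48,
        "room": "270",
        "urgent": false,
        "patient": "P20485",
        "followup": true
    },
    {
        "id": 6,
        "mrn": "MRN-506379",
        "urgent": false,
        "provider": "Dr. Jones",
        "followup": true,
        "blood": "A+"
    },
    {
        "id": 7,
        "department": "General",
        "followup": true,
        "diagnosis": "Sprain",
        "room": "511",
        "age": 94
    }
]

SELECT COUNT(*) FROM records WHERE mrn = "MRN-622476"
1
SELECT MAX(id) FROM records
7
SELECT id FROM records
[1, 2, 3, 4, 5, 6, 7]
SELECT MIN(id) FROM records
1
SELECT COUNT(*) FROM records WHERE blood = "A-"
2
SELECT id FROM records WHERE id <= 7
[1, 2, 3, 4, 5, 6, 7]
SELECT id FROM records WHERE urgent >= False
[1, 5, 6]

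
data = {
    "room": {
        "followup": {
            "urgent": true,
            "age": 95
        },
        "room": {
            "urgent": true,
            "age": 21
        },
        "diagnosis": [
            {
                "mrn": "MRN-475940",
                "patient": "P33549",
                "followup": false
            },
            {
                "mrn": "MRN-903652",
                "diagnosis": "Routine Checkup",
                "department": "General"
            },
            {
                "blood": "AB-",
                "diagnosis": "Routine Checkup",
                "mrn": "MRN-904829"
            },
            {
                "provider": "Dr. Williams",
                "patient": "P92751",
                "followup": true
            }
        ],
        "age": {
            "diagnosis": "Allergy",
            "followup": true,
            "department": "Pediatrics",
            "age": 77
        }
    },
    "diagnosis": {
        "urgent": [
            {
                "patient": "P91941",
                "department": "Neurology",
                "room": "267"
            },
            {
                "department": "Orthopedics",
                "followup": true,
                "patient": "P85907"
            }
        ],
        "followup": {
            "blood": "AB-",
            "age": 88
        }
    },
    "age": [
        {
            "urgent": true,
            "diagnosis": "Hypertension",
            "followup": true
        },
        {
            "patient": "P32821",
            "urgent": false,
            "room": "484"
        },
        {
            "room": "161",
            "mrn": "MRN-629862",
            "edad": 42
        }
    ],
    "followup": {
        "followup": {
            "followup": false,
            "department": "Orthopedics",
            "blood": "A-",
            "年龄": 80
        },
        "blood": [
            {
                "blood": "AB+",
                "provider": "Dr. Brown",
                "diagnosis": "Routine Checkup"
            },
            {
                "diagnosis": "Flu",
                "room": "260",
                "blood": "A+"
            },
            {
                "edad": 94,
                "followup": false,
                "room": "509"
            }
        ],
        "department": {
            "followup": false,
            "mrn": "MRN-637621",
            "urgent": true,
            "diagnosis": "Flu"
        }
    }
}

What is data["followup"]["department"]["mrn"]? "MRN-637621"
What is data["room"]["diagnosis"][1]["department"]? "General"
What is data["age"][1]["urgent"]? False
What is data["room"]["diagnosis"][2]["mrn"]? "MRN-904829"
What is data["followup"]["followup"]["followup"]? False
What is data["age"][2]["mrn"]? "MRN-629862"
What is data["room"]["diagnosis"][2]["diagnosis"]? "Routine Checkup"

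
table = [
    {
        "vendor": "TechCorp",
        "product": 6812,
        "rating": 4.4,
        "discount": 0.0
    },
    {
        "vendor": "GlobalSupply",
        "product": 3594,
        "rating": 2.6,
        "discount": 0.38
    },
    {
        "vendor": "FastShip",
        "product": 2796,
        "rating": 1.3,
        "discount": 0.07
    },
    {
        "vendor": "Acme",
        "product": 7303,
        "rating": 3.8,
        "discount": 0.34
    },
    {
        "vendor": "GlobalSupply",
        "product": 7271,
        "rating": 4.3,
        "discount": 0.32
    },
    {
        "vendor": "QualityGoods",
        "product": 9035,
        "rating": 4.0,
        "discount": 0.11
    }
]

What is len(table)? 6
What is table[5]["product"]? 9035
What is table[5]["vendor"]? "QualityGoods"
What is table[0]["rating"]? 4.4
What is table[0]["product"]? 6812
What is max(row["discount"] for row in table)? 0.38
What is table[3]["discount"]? 0.34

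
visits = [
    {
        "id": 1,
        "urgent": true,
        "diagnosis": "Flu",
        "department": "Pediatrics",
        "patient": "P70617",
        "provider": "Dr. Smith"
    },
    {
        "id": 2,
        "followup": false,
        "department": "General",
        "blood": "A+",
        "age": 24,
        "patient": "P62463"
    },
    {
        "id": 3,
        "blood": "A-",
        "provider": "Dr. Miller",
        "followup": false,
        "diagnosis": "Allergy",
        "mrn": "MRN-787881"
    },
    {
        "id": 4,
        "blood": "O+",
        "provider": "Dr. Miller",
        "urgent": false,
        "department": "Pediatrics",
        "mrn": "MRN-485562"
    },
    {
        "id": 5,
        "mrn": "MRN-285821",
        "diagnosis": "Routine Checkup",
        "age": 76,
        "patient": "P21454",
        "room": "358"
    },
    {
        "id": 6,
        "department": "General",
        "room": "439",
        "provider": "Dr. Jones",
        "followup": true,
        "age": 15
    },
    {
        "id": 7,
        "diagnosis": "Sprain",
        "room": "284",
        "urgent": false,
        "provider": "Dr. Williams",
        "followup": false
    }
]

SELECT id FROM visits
[1, 2, 3, 4, 5, 6, 7]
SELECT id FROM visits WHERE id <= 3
[1, 2, 3]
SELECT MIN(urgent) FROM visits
False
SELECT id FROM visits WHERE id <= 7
[1, 2, 3, 4, 5, 6, 7]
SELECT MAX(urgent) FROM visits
True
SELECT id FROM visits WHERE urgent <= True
[1, 4, 7]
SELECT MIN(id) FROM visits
1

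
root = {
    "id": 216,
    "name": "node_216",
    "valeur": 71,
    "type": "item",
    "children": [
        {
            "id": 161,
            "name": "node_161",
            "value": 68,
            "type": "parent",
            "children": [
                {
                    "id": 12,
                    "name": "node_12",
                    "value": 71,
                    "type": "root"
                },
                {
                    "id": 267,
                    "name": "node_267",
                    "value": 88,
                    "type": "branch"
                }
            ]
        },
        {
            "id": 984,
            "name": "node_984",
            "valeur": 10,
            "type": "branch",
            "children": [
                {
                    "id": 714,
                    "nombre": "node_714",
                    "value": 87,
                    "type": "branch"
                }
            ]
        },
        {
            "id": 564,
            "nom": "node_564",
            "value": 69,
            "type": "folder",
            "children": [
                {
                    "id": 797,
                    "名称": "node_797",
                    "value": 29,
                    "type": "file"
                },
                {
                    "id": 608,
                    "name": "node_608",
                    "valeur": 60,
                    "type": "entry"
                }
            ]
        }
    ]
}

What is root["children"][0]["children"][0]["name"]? "node_12"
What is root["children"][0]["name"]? "node_161"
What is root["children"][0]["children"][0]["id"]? 12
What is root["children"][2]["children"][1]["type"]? "entry"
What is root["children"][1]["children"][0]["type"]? "branch"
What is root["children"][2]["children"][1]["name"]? "node_608"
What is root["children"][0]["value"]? 68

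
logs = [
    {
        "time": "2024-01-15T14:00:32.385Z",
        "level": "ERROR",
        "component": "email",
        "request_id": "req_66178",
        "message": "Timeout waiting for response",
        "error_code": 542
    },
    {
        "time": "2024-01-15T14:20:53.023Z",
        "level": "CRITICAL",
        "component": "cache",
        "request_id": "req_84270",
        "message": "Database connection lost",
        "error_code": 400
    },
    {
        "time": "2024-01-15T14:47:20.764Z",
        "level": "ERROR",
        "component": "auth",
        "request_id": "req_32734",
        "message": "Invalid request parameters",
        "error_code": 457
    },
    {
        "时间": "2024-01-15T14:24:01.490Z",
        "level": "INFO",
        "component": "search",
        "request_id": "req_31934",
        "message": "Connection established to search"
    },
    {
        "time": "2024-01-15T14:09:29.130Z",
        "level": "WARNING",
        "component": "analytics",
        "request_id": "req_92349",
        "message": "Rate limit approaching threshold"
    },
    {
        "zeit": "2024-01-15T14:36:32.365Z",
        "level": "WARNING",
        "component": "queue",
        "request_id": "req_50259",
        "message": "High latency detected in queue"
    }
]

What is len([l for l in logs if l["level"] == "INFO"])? 1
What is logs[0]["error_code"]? 542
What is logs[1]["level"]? "CRITICAL"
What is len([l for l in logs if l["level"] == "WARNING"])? 2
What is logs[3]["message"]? "Connection established to search"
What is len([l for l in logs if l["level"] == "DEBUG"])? 0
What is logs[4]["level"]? "WARNING"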